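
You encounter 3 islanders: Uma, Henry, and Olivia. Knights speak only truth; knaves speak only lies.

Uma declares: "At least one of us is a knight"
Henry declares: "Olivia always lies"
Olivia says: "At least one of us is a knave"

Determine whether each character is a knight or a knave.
Uma is a knight.
Henry is a knave.
Olivia is a knight.

Verification:
- Uma (knight) says "At least one of us is a knight" - this is TRUE because Uma and Olivia are knights.
- Henry (knave) says "Olivia always lies" - this is FALSE (a lie) because Olivia is a knight.
- Olivia (knight) says "At least one of us is a knave" - this is TRUE because Henry is a knave.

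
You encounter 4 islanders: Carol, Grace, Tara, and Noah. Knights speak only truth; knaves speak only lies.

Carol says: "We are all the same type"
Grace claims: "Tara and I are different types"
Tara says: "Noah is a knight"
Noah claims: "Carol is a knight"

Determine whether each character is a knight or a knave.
Carol is a knave.
Grace is a knight.
Tara is a knave.
Noah is a knave.

Verification:
- Carol (knave) says "We are all the same type" - this is FALSE (a lie) because Grace is a knight and Carol, Tara, and Noah are knaves.
- Grace (knight) says "Tara and I are different types" - this is TRUE because Grace is a knight and Tara is a knave.
- Tara (knave) says "Noah is a knight" - this is FALSE (a lie) because Noah is a knave.
- Noah (knave) says "Carol is a knight" - this is FALSE (a lie) because Carol is a knave.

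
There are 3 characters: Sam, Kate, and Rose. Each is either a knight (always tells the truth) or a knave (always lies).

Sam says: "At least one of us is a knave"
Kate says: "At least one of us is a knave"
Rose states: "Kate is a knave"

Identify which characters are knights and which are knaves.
Sam is a knight.
Kate is a knight.
Rose is a knave.

Verification:
- Sam (knight) says "At least one of us is a knave" - this is TRUE because Rose is a knave.
- Kate (knight) says "At least one of us is a knave" - this is TRUE because Rose is a knave.
- Rose (knave) says "Kate is a knave" - this is FALSE (a lie) because Kate is a knight.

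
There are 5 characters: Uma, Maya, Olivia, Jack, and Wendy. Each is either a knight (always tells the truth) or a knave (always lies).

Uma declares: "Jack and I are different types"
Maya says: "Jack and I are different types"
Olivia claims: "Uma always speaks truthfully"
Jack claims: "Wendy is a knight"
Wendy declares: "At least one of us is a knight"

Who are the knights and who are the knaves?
Uma is a knave.
Maya is a knave.
Olivia is a knave.
Jack is a knave.
Wendy is a knave.

Verification:
- Uma (knave) says "Jack and I are different types" - this is FALSE (a lie) because Uma is a knave and Jack is a knave.
- Maya (knave) says "Jack and I are different types" - this is FALSE (a lie) because Maya is a knave and Jack is a knave.
- Olivia (knave) says "Uma always speaks truthfully" - this is FALSE (a lie) because Uma is a knave.
- Jack (knave) says "Wendy is a knight" - this is FALSE (a lie) because Wendy is a knave.
- Wendy (knave) says "At least one of us is a knight" - this is FALSE (a lie) because no one is a knight.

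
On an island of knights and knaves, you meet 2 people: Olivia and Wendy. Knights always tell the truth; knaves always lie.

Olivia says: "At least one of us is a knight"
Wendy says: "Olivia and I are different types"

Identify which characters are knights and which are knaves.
Olivia is a knave.
Wendy is a knave.

Verification:
- Olivia (knave) says "At least one of us is a knight" - this is FALSE (a lie) because no one is a knight.
- Wendy (knave) says "Olivia and I are different types" - this is FALSE (a lie) because Wendy is a knave and Olivia is a knave.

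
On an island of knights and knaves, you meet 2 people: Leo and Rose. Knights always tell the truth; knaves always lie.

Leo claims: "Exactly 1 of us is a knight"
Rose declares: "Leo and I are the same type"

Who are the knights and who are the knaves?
Leo is a knight.
Rose is a knave.

Verification:
- Leo (knight) says "Exactly 1 of us is a knight" - this is TRUE because there are 1 knights.
- Rose (knave) says "Leo and I are the same type" - this is FALSE (a lie) because Rose is a knave and Leo is a knight.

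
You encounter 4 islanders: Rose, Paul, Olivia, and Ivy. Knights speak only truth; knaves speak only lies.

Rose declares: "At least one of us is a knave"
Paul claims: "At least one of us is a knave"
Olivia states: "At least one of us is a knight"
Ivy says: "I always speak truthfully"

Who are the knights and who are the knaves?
Rose is a knight.
Paul is a knight.
Olivia is a knight.
Ivy is a knave.

Verification:
- Rose (knight) says "At least one of us is a knave" - this is TRUE because Ivy is a knave.
- Paul (knight) says "At least one of us is a knave" - this is TRUE because Ivy is a knave.
- Olivia (knight) says "At least one of us is a knight" - this is TRUE because Rose, Paul, and Olivia are knights.
- Ivy (knave) says "I always speak truthfully" - this is FALSE (a lie) because Ivy is a knave.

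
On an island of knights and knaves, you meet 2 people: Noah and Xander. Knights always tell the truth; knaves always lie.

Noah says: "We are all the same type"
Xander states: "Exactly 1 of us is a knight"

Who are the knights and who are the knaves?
Noah is a knave.
Xander is a knight.

Verification:
- Noah (knave) says "We are all the same type" - this is FALSE (a lie) because Xander is a knight and Noah is a knave.
- Xander (knight) says "Exactly 1 of us is a knight" - this is TRUE because there are 1 knights.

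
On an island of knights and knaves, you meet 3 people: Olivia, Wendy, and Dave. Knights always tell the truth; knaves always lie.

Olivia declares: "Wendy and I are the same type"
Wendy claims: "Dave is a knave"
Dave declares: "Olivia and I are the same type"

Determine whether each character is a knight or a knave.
Olivia is a knight.
Wendy is a knight.
Dave is a knave.

Verification:
- Olivia (knight) says "Wendy and I are the same type" - this is TRUE because Olivia is a knight and Wendy is a knight.
- Wendy (knight) says "Dave is a knave" - this is TRUE because Dave is a knave.
- Dave (knave) says "Olivia and I are the same type" - this is FALSE (a lie) because Dave is a knave and Olivia is a knight.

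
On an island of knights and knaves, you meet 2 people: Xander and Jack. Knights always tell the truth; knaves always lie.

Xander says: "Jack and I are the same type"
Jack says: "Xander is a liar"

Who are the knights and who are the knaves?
Xander is a knave.
Jack is a knight.

Verification:
- Xander (knave) says "Jack and I are the same type" - this is FALSE (a lie) because Xander is a knave and Jack is a knight.
- Jack (knight) says "Xander is a liar" - this is TRUE because Xander is a knave.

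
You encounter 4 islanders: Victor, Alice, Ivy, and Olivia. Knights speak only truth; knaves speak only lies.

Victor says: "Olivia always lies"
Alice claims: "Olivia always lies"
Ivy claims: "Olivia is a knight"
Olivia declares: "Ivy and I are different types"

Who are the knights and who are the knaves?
Victor is a knight.
Alice is a knight.
Ivy is a knave.
Olivia is a knave.

Verification:
- Victor (knight) says "Olivia always lies" - this is TRUE because Olivia is a knave.
- Alice (knight) says "Olivia always lies" - this is TRUE because Olivia is a knave.
- Ivy (knave) says "Olivia is a knight" - this is FALSE (a lie) because Olivia is a knave.
- Olivia (knave) says "Ivy and I are different types" - this is FALSE (a lie) because Olivia is a knave and Ivy is a knave.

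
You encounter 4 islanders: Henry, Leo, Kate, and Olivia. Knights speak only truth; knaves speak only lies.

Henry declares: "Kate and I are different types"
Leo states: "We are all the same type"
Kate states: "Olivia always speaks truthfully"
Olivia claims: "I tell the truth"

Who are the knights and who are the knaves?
Henry is a knight.
Leo is a knave.
Kate is a knave.
Olivia is a knave.

Verification:
- Henry (knight) says "Kate and I are different types" - this is TRUE because Henry is a knight and Kate is a knave.
- Leo (knave) says "We are all the same type" - this is FALSE (a lie) because Henry is a knight and Leo, Kate, and Olivia are knaves.
- Kate (knave) says "Olivia always speaks truthfully" - this is FALSE (a lie) because Olivia is a knave.
- Olivia (knave) says "I tell the truth" - this is FALSE (a lie) because Olivia is a knave.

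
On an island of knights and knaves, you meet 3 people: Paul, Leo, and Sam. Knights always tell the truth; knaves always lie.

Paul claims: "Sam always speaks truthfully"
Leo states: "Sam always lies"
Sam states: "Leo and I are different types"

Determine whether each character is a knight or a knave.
Paul is a knight.
Leo is a knave.
Sam is a knight.

Verification:
- Paul (knight) says "Sam always speaks truthfully" - this is TRUE because Sam is a knight.
- Leo (knave) says "Sam always lies" - this is FALSE (a lie) because Sam is a knight.
- Sam (knight) says "Leo and I are different types" - this is TRUE because Sam is a knight and Leo is a knave.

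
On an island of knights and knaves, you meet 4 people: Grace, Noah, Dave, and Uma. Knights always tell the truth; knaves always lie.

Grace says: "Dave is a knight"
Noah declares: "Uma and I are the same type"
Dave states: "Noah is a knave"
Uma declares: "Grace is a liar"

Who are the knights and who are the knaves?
Grace is a knave.
Noah is a knight.
Dave is a knave.
Uma is a knight.

Verification:
- Grace (knave) says "Dave is a knight" - this is FALSE (a lie) because Dave is a knave.
- Noah (knight) says "Uma and I are the same type" - this is TRUE because Noah is a knight and Uma is a knight.
- Dave (knave) says "Noah is a knave" - this is FALSE (a lie) because Noah is a knight.
- Uma (knight) says "Grace is a liar" - this is TRUE because Grace is a knave.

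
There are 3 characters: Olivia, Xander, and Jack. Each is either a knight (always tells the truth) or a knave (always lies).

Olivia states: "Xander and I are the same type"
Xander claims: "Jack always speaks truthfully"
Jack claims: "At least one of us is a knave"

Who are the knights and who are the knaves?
Olivia is a knave.
Xander is a knight.
Jack is a knight.

Verification:
- Olivia (knave) says "Xander and I are the same type" - this is FALSE (a lie) because Olivia is a knave and Xander is a knight.
- Xander (knight) says "Jack always speaks truthfully" - this is TRUE because Jack is a knight.
- Jack (knight) says "At least one of us is a knave" - this is TRUE because Olivia is a knave.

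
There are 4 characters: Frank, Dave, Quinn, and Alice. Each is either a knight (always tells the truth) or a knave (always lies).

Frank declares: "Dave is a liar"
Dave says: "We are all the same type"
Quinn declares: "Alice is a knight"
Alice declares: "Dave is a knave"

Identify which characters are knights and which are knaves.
Frank is a knight.
Dave is a knave.
Quinn is a knight.
Alice is a knight.

Verification:
- Frank (knight) says "Dave is a liar" - this is TRUE because Dave is a knave.
- Dave (knave) says "We are all the same type" - this is FALSE (a lie) because Frank, Quinn, and Alice are knights and Dave is a knave.
- Quinn (knight) says "Alice is a knight" - this is TRUE because Alice is a knight.
- Alice (knight) says "Dave is a knave" - this is TRUE because Dave is a knave.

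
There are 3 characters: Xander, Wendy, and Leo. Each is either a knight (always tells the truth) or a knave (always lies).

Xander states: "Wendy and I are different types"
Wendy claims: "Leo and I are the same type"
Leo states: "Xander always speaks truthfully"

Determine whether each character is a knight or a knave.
Xander is a knight.
Wendy is a knave.
Leo is a knight.

Verification:
- Xander (knight) says "Wendy and I are different types" - this is TRUE because Xander is a knight and Wendy is a knave.
- Wendy (knave) says "Leo and I are the same type" - this is FALSE (a lie) because Wendy is a knave and Leo is a knight.
- Leo (knight) says "Xander always speaks truthfully" - this is TRUE because Xander is a knight.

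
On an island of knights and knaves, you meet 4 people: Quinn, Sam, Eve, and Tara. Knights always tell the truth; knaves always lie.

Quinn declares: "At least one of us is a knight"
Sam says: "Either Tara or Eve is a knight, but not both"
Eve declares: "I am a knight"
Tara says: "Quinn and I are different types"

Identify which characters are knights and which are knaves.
Quinn is a knave.
Sam is a knave.
Eve is a knave.
Tara is a knave.

Verification:
- Quinn (knave) says "At least one of us is a knight" - this is FALSE (a lie) because no one is a knight.
- Sam (knave) says "Either Tara or Eve is a knight, but not both" - this is FALSE (a lie) because Tara is a knave and Eve is a knave.
- Eve (knave) says "I am a knight" - this is FALSE (a lie) because Eve is a knave.
- Tara (knave) says "Quinn and I are different types" - this is FALSE (a lie) because Tara is a knave and Quinn is a knave.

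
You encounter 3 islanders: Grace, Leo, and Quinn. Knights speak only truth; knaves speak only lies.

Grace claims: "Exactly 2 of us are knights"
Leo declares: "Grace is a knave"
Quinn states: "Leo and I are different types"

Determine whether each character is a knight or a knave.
Grace is a knight.
Leo is a knave.
Quinn is a knight.

Verification:
- Grace (knight) says "Exactly 2 of us are knights" - this is TRUE because there are 2 knights.
- Leo (knave) says "Grace is a knave" - this is FALSE (a lie) because Grace is a knight.
- Quinn (knight) says "Leo and I are different types" - this is TRUE because Quinn is a knight and Leo is a knave.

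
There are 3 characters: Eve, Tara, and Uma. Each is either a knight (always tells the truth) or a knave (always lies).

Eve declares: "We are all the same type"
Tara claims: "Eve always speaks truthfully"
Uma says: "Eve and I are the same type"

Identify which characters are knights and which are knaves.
Eve is a knight.
Tara is a knight.
Uma is a knight.

Verification:
- Eve (knight) says "We are all the same type" - this is TRUE because Eve, Tara, and Uma are knights.
- Tara (knight) says "Eve always speaks truthfully" - this is TRUE because Eve is a knight.
- Uma (knight) says "Eve and I are the same type" - this is TRUE because Uma is a knight and Eve is a knight.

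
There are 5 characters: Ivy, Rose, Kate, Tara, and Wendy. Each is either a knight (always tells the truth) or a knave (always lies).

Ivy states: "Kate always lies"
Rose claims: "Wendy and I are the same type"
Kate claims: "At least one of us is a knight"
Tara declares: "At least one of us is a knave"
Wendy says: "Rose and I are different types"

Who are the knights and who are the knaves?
Ivy is a knave.
Rose is a knave.
Kate is a knight.
Tara is a knight.
Wendy is a knight.

Verification:
- Ivy (knave) says "Kate always lies" - this is FALSE (a lie) because Kate is a knight.
- Rose (knave) says "Wendy and I are the same type" - this is FALSE (a lie) because Rose is a knave and Wendy is a knight.
- Kate (knight) says "At least one of us is a knight" - this is TRUE because Kate, Tara, and Wendy are knights.
- Tara (knight) says "At least one of us is a knave" - this is TRUE because Ivy and Rose are knaves.
- Wendy (knight) says "Rose and I are different types" - this is TRUE because Wendy is a knight and Rose is a knave.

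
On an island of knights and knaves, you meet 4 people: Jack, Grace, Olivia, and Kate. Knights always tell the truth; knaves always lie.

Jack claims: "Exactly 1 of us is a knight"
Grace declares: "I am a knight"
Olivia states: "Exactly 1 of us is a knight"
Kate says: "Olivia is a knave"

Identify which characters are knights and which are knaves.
Jack is a knave.
Grace is a knight.
Olivia is a knave.
Kate is a knight.

Verification:
- Jack (knave) says "Exactly 1 of us is a knight" - this is FALSE (a lie) because there are 2 knights.
- Grace (knight) says "I am a knight" - this is TRUE because Grace is a knight.
- Olivia (knave) says "Exactly 1 of us is a knight" - this is FALSE (a lie) because there are 2 knights.
- Kate (knight) says "Olivia is a knave" - this is TRUE because Olivia is a knave.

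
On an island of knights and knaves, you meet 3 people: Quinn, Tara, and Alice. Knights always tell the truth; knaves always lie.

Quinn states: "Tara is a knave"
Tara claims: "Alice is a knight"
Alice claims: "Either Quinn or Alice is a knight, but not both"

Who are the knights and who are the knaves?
Quinn is a knave.
Tara is a knight.
Alice is a knight.

Verification:
- Quinn (knave) says "Tara is a knave" - this is FALSE (a lie) because Tara is a knight.
- Tara (knight) says "Alice is a knight" - this is TRUE because Alice is a knight.
- Alice (knight) says "Either Quinn or Alice is a knight, but not both" - this is TRUE because Quinn is a knave and Alice is a knight.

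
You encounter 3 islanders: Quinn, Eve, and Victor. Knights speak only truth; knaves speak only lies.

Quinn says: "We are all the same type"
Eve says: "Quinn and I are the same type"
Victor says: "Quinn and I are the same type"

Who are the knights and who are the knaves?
Quinn is a knight.
Eve is a knight.
Victor is a knight.

Verification:
- Quinn (knight) says "We are all the same type" - this is TRUE because Quinn, Eve, and Victor are knights.
- Eve (knight) says "Quinn and I are the same type" - this is TRUE because Eve is a knight and Quinn is a knight.
- Victor (knight) says "Quinn and I are the same type" - this is TRUE because Victor is a knight and Quinn is a knight.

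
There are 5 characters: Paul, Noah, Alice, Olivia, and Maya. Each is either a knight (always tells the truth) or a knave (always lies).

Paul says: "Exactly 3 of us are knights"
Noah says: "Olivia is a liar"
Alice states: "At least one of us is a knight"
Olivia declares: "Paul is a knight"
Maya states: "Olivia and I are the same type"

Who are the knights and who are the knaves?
Paul is a knight.
Noah is a knave.
Alice is a knight.
Olivia is a knight.
Maya is a knave.

Verification:
- Paul (knight) says "Exactly 3 of us are knights" - this is TRUE because there are 3 knights.
- Noah (knave) says "Olivia is a liar" - this is FALSE (a lie) because Olivia is a knight.
- Alice (knight) says "At least one of us is a knight" - this is TRUE because Paul, Alice, and Olivia are knights.
- Olivia (knight) says "Paul is a knight" - this is TRUE because Paul is a knight.
- Maya (knave) says "Olivia and I are the same type" - this is FALSE (a lie) because Maya is a knave and Olivia is a knight.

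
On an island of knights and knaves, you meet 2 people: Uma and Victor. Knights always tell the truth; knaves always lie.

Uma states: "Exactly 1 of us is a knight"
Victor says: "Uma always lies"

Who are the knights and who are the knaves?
Uma is a knight.
Victor is a knave.

Verification:
- Uma (knight) says "Exactly 1 of us is a knight" - this is TRUE because there are 1 knights.
- Victor (knave) says "Uma always lies" - this is FALSE (a lie) because Uma is a knight.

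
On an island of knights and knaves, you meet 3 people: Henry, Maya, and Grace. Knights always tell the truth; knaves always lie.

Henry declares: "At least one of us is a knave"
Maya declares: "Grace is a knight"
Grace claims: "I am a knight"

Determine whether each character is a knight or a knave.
Henry is a knight.
Maya is a knave.
Grace is a knave.

Verification:
- Henry (knight) says "At least one of us is a knave" - this is TRUE because Maya and Grace are knaves.
- Maya (knave) says "Grace is a knight" - this is FALSE (a lie) because Grace is a knave.
- Grace (knave) says "I am a knight" - this is FALSE (a lie) because Grace is a knave.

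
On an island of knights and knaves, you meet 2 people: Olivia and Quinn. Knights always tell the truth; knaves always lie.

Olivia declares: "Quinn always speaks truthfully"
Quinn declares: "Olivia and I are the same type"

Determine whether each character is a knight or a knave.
Olivia is a knight.
Quinn is a knight.

Verification:
- Olivia (knight) says "Quinn always speaks truthfully" - this is TRUE because Quinn is a knight.
- Quinn (knight) says "Olivia and I are the same type" - this is TRUE because Quinn is a knight and Olivia is a knight.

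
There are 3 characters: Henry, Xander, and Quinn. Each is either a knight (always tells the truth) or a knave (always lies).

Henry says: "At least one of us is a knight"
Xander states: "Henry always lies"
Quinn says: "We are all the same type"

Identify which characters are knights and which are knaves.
Henry is a knight.
Xander is a knave.
Quinn is a knave.

Verification:
- Henry (knight) says "At least one of us is a knight" - this is TRUE because Henry is a knight.
- Xander (knave) says "Henry always lies" - this is FALSE (a lie) because Henry is a knight.
- Quinn (knave) says "We are all the same type" - this is FALSE (a lie) because Henry is a knight and Xander and Quinn are knaves.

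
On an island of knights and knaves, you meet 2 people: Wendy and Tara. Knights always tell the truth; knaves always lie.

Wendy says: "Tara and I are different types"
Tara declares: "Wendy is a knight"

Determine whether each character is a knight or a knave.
Wendy is a knave.
Tara is a knave.

Verification:
- Wendy (knave) says "Tara and I are different types" - this is FALSE (a lie) because Wendy is a knave and Tara is a knave.
- Tara (knave) says "Wendy is a knight" - this is FALSE (a lie) because Wendy is a knave.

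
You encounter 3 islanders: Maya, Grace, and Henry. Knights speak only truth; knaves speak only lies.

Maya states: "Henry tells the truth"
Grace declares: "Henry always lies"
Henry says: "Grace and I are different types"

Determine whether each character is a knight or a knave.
Maya is a knight.
Grace is a knave.
Henry is a knight.

Verification:
- Maya (knight) says "Henry tells the truth" - this is TRUE because Henry is a knight.
- Grace (knave) says "Henry always lies" - this is FALSE (a lie) because Henry is a knight.
- Henry (knight) says "Grace and I are different types" - this is TRUE because Henry is a knight and Grace is a knave.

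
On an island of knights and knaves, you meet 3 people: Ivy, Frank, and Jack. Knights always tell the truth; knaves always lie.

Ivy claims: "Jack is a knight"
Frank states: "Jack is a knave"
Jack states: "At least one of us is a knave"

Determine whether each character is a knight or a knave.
Ivy is a knight.
Frank is a knave.
Jack is a knight.

Verification:
- Ivy (knight) says "Jack is a knight" - this is TRUE because Jack is a knight.
- Frank (knave) says "Jack is a knave" - this is FALSE (a lie) because Jack is a knight.
- Jack (knight) says "At least one of us is a knave" - this is TRUE because Frank is a knave.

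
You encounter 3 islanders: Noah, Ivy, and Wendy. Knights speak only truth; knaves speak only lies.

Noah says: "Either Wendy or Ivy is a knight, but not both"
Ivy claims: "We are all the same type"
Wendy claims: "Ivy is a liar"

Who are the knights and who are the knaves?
Noah is a knight.
Ivy is a knave.
Wendy is a knight.

Verification:
- Noah (knight) says "Either Wendy or Ivy is a knight, but not both" - this is TRUE because Wendy is a knight and Ivy is a knave.
- Ivy (knave) says "We are all the same type" - this is FALSE (a lie) because Noah and Wendy are knights and Ivy is a knave.
- Wendy (knight) says "Ivy is a liar" - this is TRUE because Ivy is a knave.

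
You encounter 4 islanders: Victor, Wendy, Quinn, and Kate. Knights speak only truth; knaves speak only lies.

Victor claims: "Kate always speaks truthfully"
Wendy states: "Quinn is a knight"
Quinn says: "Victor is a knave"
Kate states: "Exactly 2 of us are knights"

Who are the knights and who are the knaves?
Victor is a knight.
Wendy is a knave.
Quinn is a knave.
Kate is a knight.

Verification:
- Victor (knight) says "Kate always speaks truthfully" - this is TRUE because Kate is a knight.
- Wendy (knave) says "Quinn is a knight" - this is FALSE (a lie) because Quinn is a knave.
- Quinn (knave) says "Victor is a knave" - this is FALSE (a lie) because Victor is a knight.
- Kate (knight) says "Exactly 2 of us are knights" - this is TRUE because there are 2 knights.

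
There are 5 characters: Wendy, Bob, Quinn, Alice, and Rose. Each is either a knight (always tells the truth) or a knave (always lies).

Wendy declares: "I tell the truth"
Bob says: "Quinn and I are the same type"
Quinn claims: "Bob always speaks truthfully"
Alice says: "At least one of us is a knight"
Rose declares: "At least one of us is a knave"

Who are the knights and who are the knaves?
Wendy is a knave.
Bob is a knight.
Quinn is a knight.
Alice is a knight.
Rose is a knight.

Verification:
- Wendy (knave) says "I tell the truth" - this is FALSE (a lie) because Wendy is a knave.
- Bob (knight) says "Quinn and I are the same type" - this is TRUE because Bob is a knight and Quinn is a knight.
- Quinn (knight) says "Bob always speaks truthfully" - this is TRUE because Bob is a knight.
- Alice (knight) says "At least one of us is a knight" - this is TRUE because Bob, Quinn, Alice, and Rose are knights.
- Rose (knight) says "At least one of us is a knave" - this is TRUE because Wendy is a knave.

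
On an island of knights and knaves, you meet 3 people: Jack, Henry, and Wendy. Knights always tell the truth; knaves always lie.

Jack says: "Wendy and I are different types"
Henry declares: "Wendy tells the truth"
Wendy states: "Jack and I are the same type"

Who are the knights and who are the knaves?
Jack is a knight.
Henry is a knave.
Wendy is a knave.

Verification:
- Jack (knight) says "Wendy and I are different types" - this is TRUE because Jack is a knight and Wendy is a knave.
- Henry (knave) says "Wendy tells the truth" - this is FALSE (a lie) because Wendy is a knave.
- Wendy (knave) says "Jack and I are the same type" - this is FALSE (a lie) because Wendy is a knave and Jack is a knight.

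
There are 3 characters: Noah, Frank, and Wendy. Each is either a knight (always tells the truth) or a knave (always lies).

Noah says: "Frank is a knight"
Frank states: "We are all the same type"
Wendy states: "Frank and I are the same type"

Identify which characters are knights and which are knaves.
Noah is a knight.
Frank is a knight.
Wendy is a knight.

Verification:
- Noah (knight) says "Frank is a knight" - this is TRUE because Frank is a knight.
- Frank (knight) says "We are all the same type" - this is TRUE because Noah, Frank, and Wendy are knights.
- Wendy (knight) says "Frank and I are the same type" - this is TRUE because Wendy is a knight and Frank is a knight.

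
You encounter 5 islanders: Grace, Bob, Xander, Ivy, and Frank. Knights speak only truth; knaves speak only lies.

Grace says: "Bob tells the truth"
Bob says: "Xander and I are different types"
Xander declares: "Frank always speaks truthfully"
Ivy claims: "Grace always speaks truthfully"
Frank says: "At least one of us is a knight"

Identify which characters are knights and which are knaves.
Grace is a knave.
Bob is a knave.
Xander is a knave.
Ivy is a knave.
Frank is a knave.

Verification:
- Grace (knave) says "Bob tells the truth" - this is FALSE (a lie) because Bob is a knave.
- Bob (knave) says "Xander and I are different types" - this is FALSE (a lie) because Bob is a knave and Xander is a knave.
- Xander (knave) says "Frank always speaks truthfully" - this is FALSE (a lie) because Frank is a knave.
- Ivy (knave) says "Grace always speaks truthfully" - this is FALSE (a lie) because Grace is a knave.
- Frank (knave) says "At least one of us is a knight" - this is FALSE (a lie) because no one is a knight.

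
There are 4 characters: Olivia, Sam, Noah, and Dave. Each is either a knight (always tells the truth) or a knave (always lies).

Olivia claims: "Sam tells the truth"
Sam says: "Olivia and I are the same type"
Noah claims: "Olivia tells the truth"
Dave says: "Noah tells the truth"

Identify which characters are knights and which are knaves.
Olivia is a knight.
Sam is a knight.
Noah is a knight.
Dave is a knight.

Verification:
- Olivia (knight) says "Sam tells the truth" - this is TRUE because Sam is a knight.
- Sam (knight) says "Olivia and I are the same type" - this is TRUE because Sam is a knight and Olivia is a knight.
- Noah (knight) says "Olivia tells the truth" - this is TRUE because Olivia is a knight.
- Dave (knight) says "Noah tells the truth" - this is TRUE because Noah is a knight.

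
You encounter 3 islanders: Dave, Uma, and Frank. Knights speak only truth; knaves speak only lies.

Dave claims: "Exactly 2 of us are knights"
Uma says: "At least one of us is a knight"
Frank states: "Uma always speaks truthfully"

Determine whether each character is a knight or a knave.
Dave is a knave.
Uma is a knave.
Frank is a knave.

Verification:
- Dave (knave) says "Exactly 2 of us are knights" - this is FALSE (a lie) because there are 0 knights.
- Uma (knave) says "At least one of us is a knight" - this is FALSE (a lie) because no one is a knight.
- Frank (knave) says "Uma always speaks truthfully" - this is FALSE (a lie) because Uma is a knave.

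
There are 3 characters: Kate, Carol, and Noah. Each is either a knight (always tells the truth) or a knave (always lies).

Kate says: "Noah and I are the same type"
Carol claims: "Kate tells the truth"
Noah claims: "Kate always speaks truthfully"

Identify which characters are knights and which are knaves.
Kate is a knight.
Carol is a knight.
Noah is a knight.

Verification:
- Kate (knight) says "Noah and I are the same type" - this is TRUE because Kate is a knight and Noah is a knight.
- Carol (knight) says "Kate tells the truth" - this is TRUE because Kate is a knight.
- Noah (knight) says "Kate always speaks truthfully" - this is TRUE because Kate is a knight.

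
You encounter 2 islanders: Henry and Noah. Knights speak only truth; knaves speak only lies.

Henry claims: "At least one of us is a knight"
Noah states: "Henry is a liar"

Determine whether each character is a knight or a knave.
Henry is a knight.
Noah is a knave.

Verification:
- Henry (knight) says "At least one of us is a knight" - this is TRUE because Henry is a knight.
- Noah (knave) says "Henry is a liar" - this is FALSE (a lie) because Henry is a knight.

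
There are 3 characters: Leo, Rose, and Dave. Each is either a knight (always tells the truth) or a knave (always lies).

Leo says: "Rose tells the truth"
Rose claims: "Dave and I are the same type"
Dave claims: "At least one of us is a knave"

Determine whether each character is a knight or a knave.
Leo is a knave.
Rose is a knave.
Dave is a knight.

Verification:
- Leo (knave) says "Rose tells the truth" - this is FALSE (a lie) because Rose is a knave.
- Rose (knave) says "Dave and I are the same type" - this is FALSE (a lie) because Rose is a knave and Dave is a knight.
- Dave (knight) says "At least one of us is a knave" - this is TRUE because Leo and Rose are knaves.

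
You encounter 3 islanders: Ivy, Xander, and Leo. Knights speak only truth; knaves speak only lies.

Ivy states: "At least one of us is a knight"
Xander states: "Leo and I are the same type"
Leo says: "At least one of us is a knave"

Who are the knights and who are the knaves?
Ivy is a knight.
Xander is a knave.
Leo is a knight.

Verification:
- Ivy (knight) says "At least one of us is a knight" - this is TRUE because Ivy and Leo are knights.
- Xander (knave) says "Leo and I are the same type" - this is FALSE (a lie) because Xander is a knave and Leo is a knight.
- Leo (knight) says "At least one of us is a knave" - this is TRUE because Xander is a knave.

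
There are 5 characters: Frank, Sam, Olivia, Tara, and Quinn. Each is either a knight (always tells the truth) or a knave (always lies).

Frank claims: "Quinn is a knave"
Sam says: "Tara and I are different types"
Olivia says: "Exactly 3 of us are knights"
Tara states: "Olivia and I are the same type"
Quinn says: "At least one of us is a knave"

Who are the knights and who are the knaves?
Frank is a knave.
Sam is a knight.
Olivia is a knight.
Tara is a knave.
Quinn is a knight.

Verification:
- Frank (knave) says "Quinn is a knave" - this is FALSE (a lie) because Quinn is a knight.
- Sam (knight) says "Tara and I are different types" - this is TRUE because Sam is a knight and Tara is a knave.
- Olivia (knight) says "Exactly 3 of us are knights" - this is TRUE because there are 3 knights.
- Tara (knave) says "Olivia and I are the same type" - this is FALSE (a lie) because Tara is a knave and Olivia is a knight.
- Quinn (knight) says "At least one of us is a knave" - this is TRUE because Frank and Tara are knaves.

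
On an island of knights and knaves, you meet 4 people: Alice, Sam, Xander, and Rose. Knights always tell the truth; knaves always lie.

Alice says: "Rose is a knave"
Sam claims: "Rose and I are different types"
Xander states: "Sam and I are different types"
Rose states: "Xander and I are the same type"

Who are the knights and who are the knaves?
Alice is a knight.
Sam is a knave.
Xander is a knight.
Rose is a knave.

Verification:
- Alice (knight) says "Rose is a knave" - this is TRUE because Rose is a knave.
- Sam (knave) says "Rose and I are different types" - this is FALSE (a lie) because Sam is a knave and Rose is a knave.
- Xander (knight) says "Sam and I are different types" - this is TRUE because Xander is a knight and Sam is a knave.
- Rose (knave) says "Xander and I are the same type" - this is FALSE (a lie) because Rose is a knave and Xander is a knight.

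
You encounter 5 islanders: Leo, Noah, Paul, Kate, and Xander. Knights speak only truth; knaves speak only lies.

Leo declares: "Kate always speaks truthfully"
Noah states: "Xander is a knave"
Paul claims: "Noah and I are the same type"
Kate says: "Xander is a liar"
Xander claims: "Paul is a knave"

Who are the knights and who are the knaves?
Leo is a knight.
Noah is a knight.
Paul is a knight.
Kate is a knight.
Xander is a knave.

Verification:
- Leo (knight) says "Kate always speaks truthfully" - this is TRUE because Kate is a knight.
- Noah (knight) says "Xander is a knave" - this is TRUE because Xander is a knave.
- Paul (knight) says "Noah and I are the same type" - this is TRUE because Paul is a knight and Noah is a knight.
- Kate (knight) says "Xander is a liar" - this is TRUE because Xander is a knave.
- Xander (knave) says "Paul is a knave" - this is FALSE (a lie) because Paul is a knight.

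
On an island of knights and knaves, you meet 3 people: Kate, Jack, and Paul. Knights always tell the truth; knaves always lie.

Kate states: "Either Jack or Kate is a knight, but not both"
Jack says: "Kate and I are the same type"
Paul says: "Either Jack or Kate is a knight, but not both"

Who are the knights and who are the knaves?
Kate is a knight.
Jack is a knave.
Paul is a knight.

Verification:
- Kate (knight) says "Either Jack or Kate is a knight, but not both" - this is TRUE because Jack is a knave and Kate is a knight.
- Jack (knave) says "Kate and I are the same type" - this is FALSE (a lie) because Jack is a knave and Kate is a knight.
- Paul (knight) says "Either Jack or Kate is a knight, but not both" - this is TRUE because Jack is a knave and Kate is a knight.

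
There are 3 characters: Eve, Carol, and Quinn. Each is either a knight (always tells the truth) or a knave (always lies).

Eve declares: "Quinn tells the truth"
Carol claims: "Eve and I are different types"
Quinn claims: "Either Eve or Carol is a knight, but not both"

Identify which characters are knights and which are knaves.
Eve is a knave.
Carol is a knave.
Quinn is a knave.

Verification:
- Eve (knave) says "Quinn tells the truth" - this is FALSE (a lie) because Quinn is a knave.
- Carol (knave) says "Eve and I are different types" - this is FALSE (a lie) because Carol is a knave and Eve is a knave.
- Quinn (knave) says "Either Eve or Carol is a knight, but not both" - this is FALSE (a lie) because Eve is a knave and Carol is a knave.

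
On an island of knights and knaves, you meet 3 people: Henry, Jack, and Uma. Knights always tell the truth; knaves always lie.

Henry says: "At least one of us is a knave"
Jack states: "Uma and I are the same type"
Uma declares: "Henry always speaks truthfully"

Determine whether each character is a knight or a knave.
Henry is a knight.
Jack is a knave.
Uma is a knight.

Verification:
- Henry (knight) says "At least one of us is a knave" - this is TRUE because Jack is a knave.
- Jack (knave) says "Uma and I are the same type" - this is FALSE (a lie) because Jack is a knave and Uma is a knight.
- Uma (knight) says "Henry always speaks truthfully" - this is TRUE because Henry is a knight.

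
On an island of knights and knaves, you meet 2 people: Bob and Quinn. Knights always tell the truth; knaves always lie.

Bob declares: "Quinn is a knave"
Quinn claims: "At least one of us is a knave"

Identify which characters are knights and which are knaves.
Bob is a knave.
Quinn is a knight.

Verification:
- Bob (knave) says "Quinn is a knave" - this is FALSE (a lie) because Quinn is a knight.
- Quinn (knight) says "At least one of us is a knave" - this is TRUE because Bob is a knave.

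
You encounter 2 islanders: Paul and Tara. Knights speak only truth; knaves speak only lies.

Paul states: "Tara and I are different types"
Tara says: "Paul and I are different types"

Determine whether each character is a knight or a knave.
Paul is a knave.
Tara is a knave.

Verification:
- Paul (knave) says "Tara and I are different types" - this is FALSE (a lie) because Paul is a knave and Tara is a knave.
- Tara (knave) says "Paul and I are different types" - this is FALSE (a lie) because Tara is a knave and Paul is a knave.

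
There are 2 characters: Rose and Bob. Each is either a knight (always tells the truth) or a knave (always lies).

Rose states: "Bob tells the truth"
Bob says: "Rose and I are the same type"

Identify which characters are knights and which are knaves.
Rose is a knight.
Bob is a knight.

Verification:
- Rose (knight) says "Bob tells the truth" - this is TRUE because Bob is a knight.
- Bob (knight) says "Rose and I are the same type" - this is TRUE because Bob is a knight and Rose is a knight.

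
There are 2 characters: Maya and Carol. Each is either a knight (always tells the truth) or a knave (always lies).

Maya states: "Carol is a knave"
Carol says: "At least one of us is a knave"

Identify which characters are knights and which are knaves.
Maya is a knave.
Carol is a knight.

Verification:
- Maya (knave) says "Carol is a knave" - this is FALSE (a lie) because Carol is a knight.
- Carol (knight) says "At least one of us is a knave" - this is TRUE because Maya is a knave.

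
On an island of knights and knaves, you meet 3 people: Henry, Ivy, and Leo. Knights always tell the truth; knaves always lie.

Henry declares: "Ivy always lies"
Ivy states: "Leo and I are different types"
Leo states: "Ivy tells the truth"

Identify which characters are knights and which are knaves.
Henry is a knight.
Ivy is a knave.
Leo is a knave.

Verification:
- Henry (knight) says "Ivy always lies" - this is TRUE because Ivy is a knave.
- Ivy (knave) says "Leo and I are different types" - this is FALSE (a lie) because Ivy is a knave and Leo is a knave.
- Leo (knave) says "Ivy tells the truth" - this is FALSE (a lie) because Ivy is a knave.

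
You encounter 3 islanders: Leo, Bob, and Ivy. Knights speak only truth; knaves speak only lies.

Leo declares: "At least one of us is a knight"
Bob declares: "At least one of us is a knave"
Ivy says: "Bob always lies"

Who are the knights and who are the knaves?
Leo is a knight.
Bob is a knight.
Ivy is a knave.

Verification:
- Leo (knight) says "At least one of us is a knight" - this is TRUE because Leo and Bob are knights.
- Bob (knight) says "At least one of us is a knave" - this is TRUE because Ivy is a knave.
- Ivy (knave) says "Bob always lies" - this is FALSE (a lie) because Bob is a knight.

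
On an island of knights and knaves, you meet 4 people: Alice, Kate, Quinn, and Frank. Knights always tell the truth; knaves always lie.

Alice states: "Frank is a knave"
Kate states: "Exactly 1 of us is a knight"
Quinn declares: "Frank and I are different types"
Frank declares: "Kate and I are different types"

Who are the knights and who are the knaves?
Alice is a knight.
Kate is a knave.
Quinn is a knight.
Frank is a knave.

Verification:
- Alice (knight) says "Frank is a knave" - this is TRUE because Frank is a knave.
- Kate (knave) says "Exactly 1 of us is a knight" - this is FALSE (a lie) because there are 2 knights.
- Quinn (knight) says "Frank and I are different types" - this is TRUE because Quinn is a knight and Frank is a knave.
- Frank (knave) says "Kate and I are different types" - this is FALSE (a lie) because Frank is a knave and Kate is a knave.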